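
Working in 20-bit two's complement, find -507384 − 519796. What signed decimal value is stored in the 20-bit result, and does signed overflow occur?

-507384 → 10000100001000001000
519796 → 01111110111001110100
Subtract via negate-and-add: invert 01111110111001110100 + 1 = 10000001000110001100 (i.e. -519796).
  10000100001000001000
+ 10000001000110001100
= 00000101001110010100  (discard carry-out 1)
Result 00000101001110010100: MSB = 0 → value 21396.
Both addends (after negating the subtrahend) are negative but the stored result is non-negative: signed overflow. The true value -507384 − 519796 = -1027180 lies outside [-524288, 524287].

21396; overflow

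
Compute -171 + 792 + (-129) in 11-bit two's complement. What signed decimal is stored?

-171 + 792 = 621 (01001101101)
621 + (-129) = 492 (00111101100)

492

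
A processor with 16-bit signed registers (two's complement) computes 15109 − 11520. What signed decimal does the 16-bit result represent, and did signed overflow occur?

3589; no overflow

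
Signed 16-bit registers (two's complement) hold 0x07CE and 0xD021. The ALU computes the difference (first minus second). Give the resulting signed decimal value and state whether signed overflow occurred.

14253; no overflow

0x07CE = 0000011111001110 = 1998 (signed)
0xD021 = 1101000000100001 = -12255 (signed)
Subtract via negate-and-add: invert 1101000000100001 + 1 = 0010111111011111 (i.e. 12255).
  0000011111001110
+ 0010111111011111
= 0011011110101101
Result 0011011110101101: MSB = 0 → value 14253.
Both addends (after negating the subtrahend) are non-negative and so is the stored result: no signed overflow.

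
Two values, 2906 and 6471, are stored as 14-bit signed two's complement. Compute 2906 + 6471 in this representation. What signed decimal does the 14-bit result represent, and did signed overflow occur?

2906 → 00101101011010
6471 → 01100101000111
  00101101011010
+ 01100101000111
= 10010010100001
Result 10010010100001: MSB = 1 → 9377 − 16384 = -7007.
Both addends are non-negative but the stored result is negative: signed overflow. The true value 2906 + 6471 = 9377 lies outside [-8192, 8191].

-7007; overflow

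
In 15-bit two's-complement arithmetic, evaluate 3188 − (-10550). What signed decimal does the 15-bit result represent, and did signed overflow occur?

3188 → 000110001110100
-10550 → 101011011001010
Subtract via negate-and-add: invert 101011011001010 + 1 = 010100100110110 (i.e. 10550).
  000110001110100
+ 010100100110110
= 011010110101010
Result 011010110101010: MSB = 0 → value 13738.
Both addends (after negating the subtrahend) are non-negative and so is the stored result: no signed overflow.

13738; no overflow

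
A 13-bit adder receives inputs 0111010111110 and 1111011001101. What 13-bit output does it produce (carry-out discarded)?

  0111010111110
+ 1111011001101
= 0110110001011  (discard carry-out 1)

0110110001011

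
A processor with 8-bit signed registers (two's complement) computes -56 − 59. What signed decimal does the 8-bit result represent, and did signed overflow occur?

-115; no overflow

-56 → 11001000
59 → 00111011
Subtract via negate-and-add: invert 00111011 + 1 = 11000101 (i.e. -59).
  11001000
+ 11000101
= 10001101  (discard carry-out 1)
Result 10001101: MSB = 1 → 141 − 256 = -115.
Both addends (after negating the subtrahend) are negative and so is the stored result: no signed overflow.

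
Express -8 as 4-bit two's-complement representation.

1000

|-8| = 8 = 1000 in 4 bits.
Invert the bits: 0111. Add 1: 1000.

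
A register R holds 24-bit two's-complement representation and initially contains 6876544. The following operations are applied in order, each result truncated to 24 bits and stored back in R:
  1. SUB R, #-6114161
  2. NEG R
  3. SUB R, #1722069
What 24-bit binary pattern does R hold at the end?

Start: R = 6876544 = 011010001110110110000000.
R = 6876544 − (-6114161) = 12990705; wraps to -3786511 = 110001100011100011110001
R = −(-3786511) = 3786511 = 001110011100011100001111
R = 3786511 − 1722069 = 2064442 = 000111111000000000111010

000111111000000000111010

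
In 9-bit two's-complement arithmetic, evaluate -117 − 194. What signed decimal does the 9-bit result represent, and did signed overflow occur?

201; overflow

-117 → 110001011
194 → 011000010
Subtract via negate-and-add: invert 011000010 + 1 = 100111110 (i.e. -194).
  110001011
+ 100111110
= 011001001  (discard carry-out 1)
Result 011001001: MSB = 0 → value 201.
Both addends (after negating the subtrahend) are negative but the stored result is non-negative: signed overflow. The true value -117 − 194 = -311 lies outside [-256, 255].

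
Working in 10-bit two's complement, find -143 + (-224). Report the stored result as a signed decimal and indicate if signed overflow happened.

-143 → 1101110001
-224 → 1100100000
  1101110001
+ 1100100000
= 1010010001  (discard carry-out 1)
Result 1010010001: MSB = 1 → 657 − 1024 = -367.
Both addends are negative and so is the stored result: no signed overflow.

-367; no overflow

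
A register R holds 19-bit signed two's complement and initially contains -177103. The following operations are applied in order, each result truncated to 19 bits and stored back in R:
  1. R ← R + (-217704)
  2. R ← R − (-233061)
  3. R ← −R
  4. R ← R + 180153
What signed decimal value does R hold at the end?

-182389

Start: R = -177103 = 1010100110000110001.
R = -177103 + (-217704) = -394807; wraps to 129481 = 0011111100111001001
R = 129481 − (-233061) = 362542; wraps to -161746 = 1011000100000101110
R = −(-161746) = 161746 = 0100111011111010010
R = 161746 + 180153 = 341899; wraps to -182389 = 1010011011110001011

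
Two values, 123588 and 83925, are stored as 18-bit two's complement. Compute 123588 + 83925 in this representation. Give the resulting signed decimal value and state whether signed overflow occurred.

123588 → 011110001011000100
83925 → 010100011111010101
  011110001011000100
+ 010100011111010101
= 110010101010011001
Result 110010101010011001: MSB = 1 → 207513 − 262144 = -54631.
Both addends are non-negative but the stored result is negative: signed overflow. The true value 123588 + 83925 = 207513 lies outside [-131072, 131071].

-54631; overflow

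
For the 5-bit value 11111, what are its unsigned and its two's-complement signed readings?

unsigned = 31, signed = -1

Unsigned: 11111 = 31.
Signed: MSB=1 → 31 − 32 = -1.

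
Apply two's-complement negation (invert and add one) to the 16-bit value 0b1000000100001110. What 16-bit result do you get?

Invert: 0111111011110001. Add 1: 0111111011110010.

0111111011110010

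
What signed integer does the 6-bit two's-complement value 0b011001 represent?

25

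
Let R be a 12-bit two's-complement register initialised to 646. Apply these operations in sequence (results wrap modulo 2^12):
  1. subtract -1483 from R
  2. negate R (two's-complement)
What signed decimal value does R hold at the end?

1967

Start: R = 646 = 001010000110.
R = 646 − (-1483) = 2129; wraps to -1967 = 100001010001
R = −(-1967) = 1967 = 011110101111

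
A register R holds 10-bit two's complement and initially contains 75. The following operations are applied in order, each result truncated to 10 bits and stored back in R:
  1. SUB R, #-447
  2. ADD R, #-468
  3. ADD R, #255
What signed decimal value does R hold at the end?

309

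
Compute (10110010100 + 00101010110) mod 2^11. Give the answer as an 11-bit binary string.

  10110010100
+ 00101010110
= 11011101010

11011101010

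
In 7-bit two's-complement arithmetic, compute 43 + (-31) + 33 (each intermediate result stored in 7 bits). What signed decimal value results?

45

43 + (-31) = 12 (0001100)
12 + 33 = 45 (0101101)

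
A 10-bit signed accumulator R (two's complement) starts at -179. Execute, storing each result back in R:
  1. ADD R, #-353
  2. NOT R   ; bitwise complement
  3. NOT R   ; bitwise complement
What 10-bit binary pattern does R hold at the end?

Start: R = -179 = 1101001101.
R = -179 + (-353) = -532; wraps to 492 = 0111101100
R = NOT 0111101100 = 1000010011 = -493
R = NOT 1000010011 = 0111101100 = 492

0111101100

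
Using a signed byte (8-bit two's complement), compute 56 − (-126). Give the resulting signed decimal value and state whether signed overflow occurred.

-74; overflow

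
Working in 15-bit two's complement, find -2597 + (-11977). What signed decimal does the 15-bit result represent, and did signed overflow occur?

-2597 → 111010111011011
-11977 → 101000100110111
  111010111011011
+ 101000100110111
= 100011100010010  (discard carry-out 1)
Result 100011100010010: MSB = 1 → 18194 − 32768 = -14574.
Both addends are negative and so is the stored result: no signed overflow.

-14574; no overflow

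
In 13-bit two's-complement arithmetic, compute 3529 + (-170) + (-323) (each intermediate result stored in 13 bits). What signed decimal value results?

3036

3529 + (-170) = 3359 (0110100011111)
3359 + (-323) = 3036 (0101111011100)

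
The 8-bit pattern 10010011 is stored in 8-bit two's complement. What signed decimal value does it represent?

-109

MSB is 1, so the value is negative.
Unsigned reading: 147. Subtract 2^8 = 256: 147 − 256 = -109.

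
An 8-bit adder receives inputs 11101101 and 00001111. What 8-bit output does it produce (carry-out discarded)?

  11101101
+ 00001111
= 11111100

11111100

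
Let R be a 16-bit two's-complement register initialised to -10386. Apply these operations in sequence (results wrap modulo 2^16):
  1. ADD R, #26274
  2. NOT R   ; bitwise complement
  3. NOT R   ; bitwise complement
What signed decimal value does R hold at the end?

15888

Start: R = -10386 = 1101011101101110.
R = -10386 + 26274 = 15888 = 0011111000010000
R = NOT 0011111000010000 = 1100000111101111 = -15889
R = NOT 1100000111101111 = 0011111000010000 = 15888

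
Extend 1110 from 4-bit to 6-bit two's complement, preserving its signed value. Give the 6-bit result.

MSB of 1110 is 1; replicate it into the new high bits.
11|1110 → 111110 (still -2).

111110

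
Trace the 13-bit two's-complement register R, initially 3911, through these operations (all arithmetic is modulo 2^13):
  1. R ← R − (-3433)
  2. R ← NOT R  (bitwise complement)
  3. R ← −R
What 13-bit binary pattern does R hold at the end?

Start: R = 3911 = 0111101000111.
R = 3911 − (-3433) = 7344; wraps to -848 = 1110010110000
R = NOT 1110010110000 = 0001101001111 = 847
R = −(847) = -847 = 1110010110001

1110010110001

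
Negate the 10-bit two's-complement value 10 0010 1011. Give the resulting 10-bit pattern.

0111010101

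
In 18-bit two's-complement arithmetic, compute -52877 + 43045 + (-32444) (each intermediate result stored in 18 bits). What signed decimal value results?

-52877 + 43045 = -9832 (111101100110011000)
-9832 + (-32444) = -42276 (110101101011011100)

-42276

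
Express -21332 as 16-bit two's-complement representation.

|-21332| = 21332 = 0101001101010100 in 16 bits.
Invert the bits: 1010110010101011. Add 1: 1010110010101100.
Check: 1010110010101100 reads as 44204 − 65536 = -21332.

1010110010101100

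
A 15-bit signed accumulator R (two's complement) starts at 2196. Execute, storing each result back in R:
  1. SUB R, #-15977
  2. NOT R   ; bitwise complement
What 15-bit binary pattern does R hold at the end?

Start: R = 2196 = 000100010010100.
R = 2196 − (-15977) = 18173; wraps to -14595 = 100011011111101
R = NOT 100011011111101 = 011100100000010 = 14594

011100100000010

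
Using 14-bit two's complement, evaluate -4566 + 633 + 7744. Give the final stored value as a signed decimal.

3811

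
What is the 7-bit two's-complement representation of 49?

0110001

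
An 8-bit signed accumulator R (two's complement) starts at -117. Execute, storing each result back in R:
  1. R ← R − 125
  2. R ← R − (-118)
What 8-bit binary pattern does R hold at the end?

10000100

Start: R = -117 = 10001011.
R = -117 − 125 = -242; wraps to 14 = 00001110
R = 14 − (-118) = 132; wraps to -124 = 10000100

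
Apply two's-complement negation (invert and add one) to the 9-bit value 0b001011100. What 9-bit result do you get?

110100100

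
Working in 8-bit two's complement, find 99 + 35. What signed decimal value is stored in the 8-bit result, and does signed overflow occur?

-122; overflow

99 → 01100011
35 → 00100011
  01100011
+ 00100011
= 10000110
Result 10000110: MSB = 1 → 134 − 256 = -122.
Both addends are non-negative but the stored result is negative: signed overflow. The true value 99 + 35 = 134 lies outside [-128, 127].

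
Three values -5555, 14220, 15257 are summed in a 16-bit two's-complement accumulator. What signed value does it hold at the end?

-5555 + 14220 = 8665 (0010000111011001)
8665 + 15257 = 23922 (0101110101110010)

23922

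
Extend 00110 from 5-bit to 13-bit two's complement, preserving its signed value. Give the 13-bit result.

MSB of 00110 is 0; replicate it into the new high bits.
00000000|00110 → 0000000000110 (still 6).

0000000000110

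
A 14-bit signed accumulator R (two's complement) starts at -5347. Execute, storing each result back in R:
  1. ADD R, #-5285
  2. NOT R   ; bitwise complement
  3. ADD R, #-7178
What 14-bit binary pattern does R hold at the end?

Start: R = -5347 = 10101100011101.
R = -5347 + (-5285) = -10632; wraps to 5752 = 01011001111000
R = NOT 01011001111000 = 10100110000111 = -5753
R = -5753 + (-7178) = -12931; wraps to 3453 = 00110101111101

00110101111101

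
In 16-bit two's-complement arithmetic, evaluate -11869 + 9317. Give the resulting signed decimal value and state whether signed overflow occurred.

-2552; no overflow

-11869 → 1101000110100011
9317 → 0010010001100101
  1101000110100011
+ 0010010001100101
= 1111011000001000
Result 1111011000001000: MSB = 1 → 62984 − 65536 = -2552.
Addends have opposite signs, so signed overflow cannot occur.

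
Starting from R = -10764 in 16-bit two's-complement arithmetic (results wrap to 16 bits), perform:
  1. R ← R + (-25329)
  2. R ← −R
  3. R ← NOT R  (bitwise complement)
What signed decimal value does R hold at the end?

Start: R = -10764 = 1101010111110100.
R = -10764 + (-25329) = -36093; wraps to 29443 = 0111001100000011
R = −(29443) = -29443 = 1000110011111101
R = NOT 1000110011111101 = 0111001100000010 = 29442

29442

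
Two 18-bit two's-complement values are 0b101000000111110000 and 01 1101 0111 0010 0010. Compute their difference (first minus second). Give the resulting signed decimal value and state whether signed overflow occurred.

0b101000000111110000 → 101000000111110000 = -97808 (signed)
01 1101 0111 0010 0010 → 011101011100100010 = 120610 (signed)
Subtract via negate-and-add: invert 011101011100100010 + 1 = 100010100011011110 (i.e. -120610).
  101000000111110000
+ 100010100011011110
= 001010101011001110  (discard carry-out 1)
Result 001010101011001110: MSB = 0 → value 43726.
Both addends (after negating the subtrahend) are negative but the stored result is non-negative: signed overflow. The true value -97808 − 120610 = -218418 lies outside [-131072, 131071].

43726; overflow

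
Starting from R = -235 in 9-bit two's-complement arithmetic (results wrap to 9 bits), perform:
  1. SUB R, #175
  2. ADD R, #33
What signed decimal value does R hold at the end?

135

Start: R = -235 = 100010101.
R = -235 − 175 = -410; wraps to 102 = 001100110
R = 102 + 33 = 135 = 010000111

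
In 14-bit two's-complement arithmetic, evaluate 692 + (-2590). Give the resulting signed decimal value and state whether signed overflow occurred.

-1898; no overflow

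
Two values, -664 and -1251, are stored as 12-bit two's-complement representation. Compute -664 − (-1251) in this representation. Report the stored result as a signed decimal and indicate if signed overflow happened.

587; no overflow

-664 → 110101101000
-1251 → 101100011101
Subtract via negate-and-add: invert 101100011101 + 1 = 010011100011 (i.e. 1251).
  110101101000
+ 010011100011
= 001001001011  (discard carry-out 1)
Result 001001001011: MSB = 0 → value 587.
Addends (after negating the subtrahend) have opposite signs, so signed overflow cannot occur.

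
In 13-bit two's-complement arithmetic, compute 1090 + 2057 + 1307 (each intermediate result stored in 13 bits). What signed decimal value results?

1090 + 2057 = 3147 (0110001001011)
3147 + 1307 = 4454 → wraps to -3738 (1000101100110)

-3738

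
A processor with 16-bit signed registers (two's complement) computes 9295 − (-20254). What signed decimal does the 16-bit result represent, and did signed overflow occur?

9295 → 0010010001001111
-20254 → 1011000011100010
Subtract via negate-and-add: invert 1011000011100010 + 1 = 0100111100011110 (i.e. 20254).
  0010010001001111
+ 0100111100011110
= 0111001101101101
Result 0111001101101101: MSB = 0 → value 29549.
Both addends (after negating the subtrahend) are non-negative and so is the stored result: no signed overflow.

29549; no overflow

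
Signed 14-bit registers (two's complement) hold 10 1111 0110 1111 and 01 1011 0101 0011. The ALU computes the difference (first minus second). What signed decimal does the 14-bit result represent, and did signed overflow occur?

5148; overflow

10 1111 0110 1111 → 10111101101111 = -4241 (signed)
01 1011 0101 0011 → 01101101010011 = 6995 (signed)
Subtract via negate-and-add: invert 01101101010011 + 1 = 10010010101101 (i.e. -6995).
  10111101101111
+ 10010010101101
= 01010000011100  (discard carry-out 1)
Result 01010000011100: MSB = 0 → value 5148.
Both addends (after negating the subtrahend) are negative but the stored result is non-negative: signed overflow. The true value -4241 − 6995 = -11236 lies outside [-8192, 8191].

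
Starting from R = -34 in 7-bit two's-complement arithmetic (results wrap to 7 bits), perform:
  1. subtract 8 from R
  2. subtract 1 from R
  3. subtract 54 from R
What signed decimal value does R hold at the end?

31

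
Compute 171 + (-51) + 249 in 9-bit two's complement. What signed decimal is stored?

-143

171 + (-51) = 120 (001111000)
120 + 249 = 369 → wraps to -143 (101110001)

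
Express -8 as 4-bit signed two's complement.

1000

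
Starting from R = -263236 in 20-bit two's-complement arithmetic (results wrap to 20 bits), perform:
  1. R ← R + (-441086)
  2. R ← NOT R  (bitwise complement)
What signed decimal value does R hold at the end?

-344255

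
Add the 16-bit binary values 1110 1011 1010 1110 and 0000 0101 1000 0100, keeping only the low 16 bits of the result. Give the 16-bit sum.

  1110101110101110
+ 0000010110000100
= 1111000100110010

1111000100110010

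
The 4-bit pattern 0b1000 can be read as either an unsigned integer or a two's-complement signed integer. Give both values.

unsigned = 8, signed = -8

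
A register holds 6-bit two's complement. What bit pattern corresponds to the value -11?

|-11| = 11 = 001011 in 6 bits.
Invert the bits: 110100. Add 1: 110101.
Check: 110101 reads as 53 − 64 = -11.

110101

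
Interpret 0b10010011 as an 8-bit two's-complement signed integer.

MSB is 1, so the value is negative.
Invert: 01101100. Add 1: 01101101 = 109. So the value is −109.

-109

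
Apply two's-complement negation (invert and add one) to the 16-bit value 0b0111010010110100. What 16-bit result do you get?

1000101101001100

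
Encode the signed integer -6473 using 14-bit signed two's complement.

|-6473| = 6473 = 01100101001001 in 14 bits.
Invert the bits: 10011010110110. Add 1: 10011010110111.
Check: 10011010110111 reads as 9911 − 16384 = -6473.

10011010110111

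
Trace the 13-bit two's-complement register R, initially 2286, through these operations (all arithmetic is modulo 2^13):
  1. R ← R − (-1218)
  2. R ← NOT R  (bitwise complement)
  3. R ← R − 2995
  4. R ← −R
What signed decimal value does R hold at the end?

-1692

Start: R = 2286 = 0100011101110.
R = 2286 − (-1218) = 3504 = 0110110110000
R = NOT 0110110110000 = 1001001001111 = -3505
R = -3505 − 2995 = -6500; wraps to 1692 = 0011010011100
R = −(1692) = -1692 = 1100101100100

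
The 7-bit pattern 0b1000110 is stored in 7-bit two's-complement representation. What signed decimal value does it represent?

-58

MSB is 1, so the value is negative.
Unsigned reading: 70. Subtract 2^7 = 128: 70 − 128 = -58.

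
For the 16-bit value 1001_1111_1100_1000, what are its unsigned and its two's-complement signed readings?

unsigned = 40904, signed = -24632

Unsigned: 1001111111001000 = 40904.
Signed: MSB=1 → 40904 − 65536 = -24632.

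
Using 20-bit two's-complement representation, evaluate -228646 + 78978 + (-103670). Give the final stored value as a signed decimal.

-228646 + 78978 = -149668 (11011011011101011100)
-149668 + (-103670) = -253338 (11000010001001100110)

-253338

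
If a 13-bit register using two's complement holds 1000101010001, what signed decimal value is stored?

-3759

MSB is 1, so the value is negative.
Unsigned reading: 4433. Subtract 2^13 = 8192: 4433 − 8192 = -3759.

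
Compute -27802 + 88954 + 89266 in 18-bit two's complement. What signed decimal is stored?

-111726

-27802 + 88954 = 61152 (001110111011100000)
61152 + 89266 = 150418 → wraps to -111726 (100100101110010010)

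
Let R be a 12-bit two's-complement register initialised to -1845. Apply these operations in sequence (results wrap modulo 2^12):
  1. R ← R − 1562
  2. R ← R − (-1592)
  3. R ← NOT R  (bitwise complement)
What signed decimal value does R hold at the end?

1814

Start: R = -1845 = 100011001011.
R = -1845 − 1562 = -3407; wraps to 689 = 001010110001
R = 689 − (-1592) = 2281; wraps to -1815 = 100011101001
R = NOT 100011101001 = 011100010110 = 1814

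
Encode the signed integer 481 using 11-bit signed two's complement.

481 is non-negative, so write it directly in 11 bits: 00111100001.

00111100001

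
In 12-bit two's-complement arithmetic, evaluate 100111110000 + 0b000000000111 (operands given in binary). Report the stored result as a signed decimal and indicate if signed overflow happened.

100111110000 = -1552 (signed)
0b000000000111 → 000000000111 = 7 (signed)
  100111110000
+ 000000000111
= 100111110111
Result 100111110111: MSB = 1 → 2551 − 4096 = -1545.
Addends have opposite signs, so signed overflow cannot occur.

-1545; no overflow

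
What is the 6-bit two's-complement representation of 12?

12 is non-negative, so write it directly in 6 bits: 001100.

001100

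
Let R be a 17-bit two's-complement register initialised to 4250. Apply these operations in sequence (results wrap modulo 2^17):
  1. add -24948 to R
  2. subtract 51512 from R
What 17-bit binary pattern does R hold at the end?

01110010111101110

Start: R = 4250 = 00001000010011010.
R = 4250 + (-24948) = -20698 = 11010111100100110
R = -20698 − 51512 = -72210; wraps to 58862 = 01110010111101110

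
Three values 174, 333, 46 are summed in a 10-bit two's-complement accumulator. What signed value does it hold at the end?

174 + 333 = 507 (0111111011)
507 + 46 = 553 → wraps to -471 (1000101001)

-471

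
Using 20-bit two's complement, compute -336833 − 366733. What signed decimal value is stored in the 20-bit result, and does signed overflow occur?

345010; overflow

-336833 → 10101101110000111111
366733 → 01011001100010001101
Subtract via negate-and-add: invert 01011001100010001101 + 1 = 10100110011101110011 (i.e. -366733).
  10101101110000111111
+ 10100110011101110011
= 01010100001110110010  (discard carry-out 1)
Result 01010100001110110010: MSB = 0 → value 345010.
Both addends (after negating the subtrahend) are negative but the stored result is non-negative: signed overflow. The true value -336833 − 366733 = -703566 lies outside [-524288, 524287].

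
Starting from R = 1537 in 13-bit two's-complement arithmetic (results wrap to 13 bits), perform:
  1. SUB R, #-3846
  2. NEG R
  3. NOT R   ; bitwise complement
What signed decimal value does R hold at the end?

Start: R = 1537 = 0011000000001.
R = 1537 − (-3846) = 5383; wraps to -2809 = 1010100000111
R = −(-2809) = 2809 = 0101011111001
R = NOT 0101011111001 = 1010100000110 = -2810

-2810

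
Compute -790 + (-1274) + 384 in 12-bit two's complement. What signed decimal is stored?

-1680

-790 + (-1274) = -2064 → wraps to 2032 (011111110000)
2032 + 384 = 2416 → wraps to -1680 (100101110000)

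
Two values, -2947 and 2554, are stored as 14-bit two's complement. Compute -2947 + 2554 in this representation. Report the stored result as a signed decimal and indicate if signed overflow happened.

-393; no overflow

-2947 → 11010001111101
2554 → 00100111111010
  11010001111101
+ 00100111111010
= 11111001110111
Result 11111001110111: MSB = 1 → 15991 − 16384 = -393.
Addends have opposite signs, so signed overflow cannot occur.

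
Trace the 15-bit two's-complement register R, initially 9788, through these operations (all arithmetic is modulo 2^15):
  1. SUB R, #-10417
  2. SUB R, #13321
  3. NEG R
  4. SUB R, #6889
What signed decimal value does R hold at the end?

-13773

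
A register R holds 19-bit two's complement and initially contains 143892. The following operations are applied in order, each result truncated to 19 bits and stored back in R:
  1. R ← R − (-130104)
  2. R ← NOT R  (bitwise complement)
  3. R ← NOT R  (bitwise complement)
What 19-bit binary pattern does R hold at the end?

1000010111001001100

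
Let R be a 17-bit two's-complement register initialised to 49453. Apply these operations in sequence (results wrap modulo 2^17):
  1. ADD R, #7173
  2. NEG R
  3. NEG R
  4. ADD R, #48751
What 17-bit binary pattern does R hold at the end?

11001101110100001

Start: R = 49453 = 01100000100101101.
R = 49453 + 7173 = 56626 = 01101110100110010
R = −(56626) = -56626 = 10010001011001110
R = −(-56626) = 56626 = 01101110100110010
R = 56626 + 48751 = 105377; wraps to -25695 = 11001101110100001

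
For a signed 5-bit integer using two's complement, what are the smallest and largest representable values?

Minimum: −2^4 = -16.
Maximum: 2^4 − 1 = 15.

min = -16, max = 15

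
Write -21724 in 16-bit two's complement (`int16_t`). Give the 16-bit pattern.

|-21724| = 21724 = 0101010011011100 in 16 bits.
Invert the bits: 1010101100100011. Add 1: 1010101100100100.
Check: 1010101100100100 reads as 43812 − 65536 = -21724.

1010101100100100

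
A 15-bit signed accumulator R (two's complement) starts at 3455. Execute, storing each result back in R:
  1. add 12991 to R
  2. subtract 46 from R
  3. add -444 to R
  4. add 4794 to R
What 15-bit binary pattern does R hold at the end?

Start: R = 3455 = 000110101111111.
R = 3455 + 12991 = 16446; wraps to -16322 = 100000000111110
R = -16322 − 46 = -16368 = 100000000010000
R = -16368 + (-444) = -16812; wraps to 15956 = 011111001010100
R = 15956 + 4794 = 20750; wraps to -12018 = 101000100001110

101000100001110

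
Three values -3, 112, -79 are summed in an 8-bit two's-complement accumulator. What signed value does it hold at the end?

30

-3 + 112 = 109 (01101101)
109 + (-79) = 30 (00011110)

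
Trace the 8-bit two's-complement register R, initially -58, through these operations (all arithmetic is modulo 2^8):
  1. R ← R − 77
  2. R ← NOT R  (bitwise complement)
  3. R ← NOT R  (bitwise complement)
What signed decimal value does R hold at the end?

Start: R = -58 = 11000110.
R = -58 − 77 = -135; wraps to 121 = 01111001
R = NOT 01111001 = 10000110 = -122
R = NOT 10000110 = 01111001 = 121

121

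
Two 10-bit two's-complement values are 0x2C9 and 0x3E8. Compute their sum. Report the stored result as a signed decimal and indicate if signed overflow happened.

-335; no overflow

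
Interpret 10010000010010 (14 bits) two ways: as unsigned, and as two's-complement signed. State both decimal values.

unsigned = 9234, signed = -7150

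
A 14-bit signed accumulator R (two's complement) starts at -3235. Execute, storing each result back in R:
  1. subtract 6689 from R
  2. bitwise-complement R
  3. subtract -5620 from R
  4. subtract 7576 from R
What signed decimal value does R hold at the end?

Start: R = -3235 = 11001101011101.
R = -3235 − 6689 = -9924; wraps to 6460 = 01100100111100
R = NOT 01100100111100 = 10011011000011 = -6461
R = -6461 − (-5620) = -841 = 11110010110111
R = -841 − 7576 = -8417; wraps to 7967 = 01111100011111

7967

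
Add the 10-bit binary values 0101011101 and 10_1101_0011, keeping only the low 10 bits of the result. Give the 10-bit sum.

0000110000

  0101011101
+ 1011010011
= 0000110000  (discard carry-out 1)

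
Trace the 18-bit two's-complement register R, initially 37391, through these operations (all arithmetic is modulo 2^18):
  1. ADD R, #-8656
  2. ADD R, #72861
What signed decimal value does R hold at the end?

101596

Start: R = 37391 = 001001001000001111.
R = 37391 + (-8656) = 28735 = 000111000000111111
R = 28735 + 72861 = 101596 = 011000110011011100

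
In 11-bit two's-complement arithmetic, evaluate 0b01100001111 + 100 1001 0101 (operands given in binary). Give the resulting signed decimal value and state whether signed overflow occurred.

-92; no overflow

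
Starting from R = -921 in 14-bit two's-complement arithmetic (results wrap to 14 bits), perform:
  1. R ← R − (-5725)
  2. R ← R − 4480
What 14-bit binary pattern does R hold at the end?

00000101000100

Start: R = -921 = 11110001100111.
R = -921 − (-5725) = 4804 = 01001011000100
R = 4804 − 4480 = 324 = 00000101000100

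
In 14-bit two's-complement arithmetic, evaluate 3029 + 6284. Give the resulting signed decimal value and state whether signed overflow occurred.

-7071; overflow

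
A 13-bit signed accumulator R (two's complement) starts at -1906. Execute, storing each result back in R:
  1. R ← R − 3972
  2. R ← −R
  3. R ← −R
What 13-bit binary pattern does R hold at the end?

0100100001010

Start: R = -1906 = 1100010001110.
R = -1906 − 3972 = -5878; wraps to 2314 = 0100100001010
R = −(2314) = -2314 = 1011011110110
R = −(-2314) = 2314 = 0100100001010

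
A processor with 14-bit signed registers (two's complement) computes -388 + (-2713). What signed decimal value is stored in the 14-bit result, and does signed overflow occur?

-3101; no overflow

-388 → 11111001111100
-2713 → 11010101100111
  11111001111100
+ 11010101100111
= 11001111100011  (discard carry-out 1)
Result 11001111100011: MSB = 1 → 13283 − 16384 = -3101.
Both addends are negative and so is the stored result: no signed overflow.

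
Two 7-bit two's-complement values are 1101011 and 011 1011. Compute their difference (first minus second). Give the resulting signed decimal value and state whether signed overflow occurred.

1101011 = -21 (signed)
011 1011 → 0111011 = 59 (signed)
Subtract via negate-and-add: invert 0111011 + 1 = 1000101 (i.e. -59).
  1101011
+ 1000101
= 0110000  (discard carry-out 1)
Result 0110000: MSB = 0 → value 48.
Both addends (after negating the subtrahend) are negative but the stored result is non-negative: signed overflow. The true value -21 − 59 = -80 lies outside [-64, 63].

48; overflow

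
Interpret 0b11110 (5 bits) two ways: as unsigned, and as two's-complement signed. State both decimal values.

Unsigned: 11110 = 30.
Signed: MSB=1 → 30 − 32 = -2.

unsigned = 30, signed = -2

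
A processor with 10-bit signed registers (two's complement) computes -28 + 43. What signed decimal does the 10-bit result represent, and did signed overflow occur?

15; no overflow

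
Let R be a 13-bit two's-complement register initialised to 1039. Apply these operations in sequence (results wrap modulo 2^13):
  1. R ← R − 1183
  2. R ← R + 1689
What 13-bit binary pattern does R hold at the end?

0011000001001

Start: R = 1039 = 0010000001111.
R = 1039 − 1183 = -144 = 1111101110000
R = -144 + 1689 = 1545 = 0011000001001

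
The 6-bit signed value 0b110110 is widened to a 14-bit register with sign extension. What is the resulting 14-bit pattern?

11111111110110

MSB of 110110 is 1; replicate it into the new high bits.
11111111|110110 → 11111111110110 (still -10).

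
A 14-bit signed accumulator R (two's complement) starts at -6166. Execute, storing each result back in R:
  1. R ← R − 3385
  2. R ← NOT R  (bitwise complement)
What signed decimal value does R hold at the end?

-6834

Start: R = -6166 = 10011111101010.
R = -6166 − 3385 = -9551; wraps to 6833 = 01101010110001
R = NOT 01101010110001 = 10010101001110 = -6834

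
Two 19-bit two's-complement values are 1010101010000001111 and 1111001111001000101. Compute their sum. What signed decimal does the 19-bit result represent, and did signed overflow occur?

1010101010000001111 = -175089 (signed)
1111001111001000101 = -25019 (signed)
  1010101010000001111
+ 1111001111001000101
= 1001111001001010100  (discard carry-out 1)
Result 1001111001001010100: MSB = 1 → 324180 − 524288 = -200108.
Both addends are negative and so is the stored result: no signed overflow.

-200108; no overflow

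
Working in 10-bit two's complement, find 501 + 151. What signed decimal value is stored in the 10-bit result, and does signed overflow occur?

-372; overflow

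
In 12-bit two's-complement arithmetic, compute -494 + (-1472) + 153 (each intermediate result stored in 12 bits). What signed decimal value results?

-1813

-494 + (-1472) = -1966 (100001010010)
-1966 + 153 = -1813 (100011101011)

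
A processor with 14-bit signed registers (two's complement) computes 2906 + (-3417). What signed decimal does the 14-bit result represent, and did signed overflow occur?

-511; no overflow

2906 → 00101101011010
-3417 → 11001010100111
  00101101011010
+ 11001010100111
= 11111000000001
Result 11111000000001: MSB = 1 → 15873 − 16384 = -511.
Addends have opposite signs, so signed overflow cannot occur.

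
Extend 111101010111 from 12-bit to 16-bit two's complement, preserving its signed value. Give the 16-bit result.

1111111101010111

MSB of 111101010111 is 1; replicate it into the new high bits.
1111|111101010111 → 1111111101010111 (still -169).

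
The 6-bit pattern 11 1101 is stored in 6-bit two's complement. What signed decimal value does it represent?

-3

MSB is 1, so the value is negative.
Unsigned reading: 61. Subtract 2^6 = 64: 61 − 64 = -3.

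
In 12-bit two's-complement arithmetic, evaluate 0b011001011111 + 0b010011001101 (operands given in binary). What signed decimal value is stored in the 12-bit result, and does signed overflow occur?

-1236; overflow

0b011001011111 → 011001011111 = 1631 (signed)
0b010011001101 → 010011001101 = 1229 (signed)
  011001011111
+ 010011001101
= 101100101100
Result 101100101100: MSB = 1 → 2860 − 4096 = -1236.
Both addends are non-negative but the stored result is negative: signed overflow. The true value 1631 + 1229 = 2860 lies outside [-2048, 2047].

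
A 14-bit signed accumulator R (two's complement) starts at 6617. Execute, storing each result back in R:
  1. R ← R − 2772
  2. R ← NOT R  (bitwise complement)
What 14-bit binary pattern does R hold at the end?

11000011111010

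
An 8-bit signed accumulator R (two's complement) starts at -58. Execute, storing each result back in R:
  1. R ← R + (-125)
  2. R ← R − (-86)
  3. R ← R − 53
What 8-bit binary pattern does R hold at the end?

Start: R = -58 = 11000110.
R = -58 + (-125) = -183; wraps to 73 = 01001001
R = 73 − (-86) = 159; wraps to -97 = 10011111
R = -97 − 53 = -150; wraps to 106 = 01101010

01101010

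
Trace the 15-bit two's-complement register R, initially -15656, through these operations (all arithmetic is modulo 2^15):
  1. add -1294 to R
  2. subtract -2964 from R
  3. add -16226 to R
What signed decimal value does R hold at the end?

Start: R = -15656 = 100001011011000.
R = -15656 + (-1294) = -16950; wraps to 15818 = 011110111001010
R = 15818 − (-2964) = 18782; wraps to -13986 = 100100101011110
R = -13986 + (-16226) = -30212; wraps to 2556 = 000100111111100

2556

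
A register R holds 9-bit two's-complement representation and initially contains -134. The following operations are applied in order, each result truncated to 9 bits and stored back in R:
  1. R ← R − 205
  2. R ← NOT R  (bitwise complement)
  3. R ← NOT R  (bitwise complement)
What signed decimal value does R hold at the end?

Start: R = -134 = 101111010.
R = -134 − 205 = -339; wraps to 173 = 010101101
R = NOT 010101101 = 101010010 = -174
R = NOT 101010010 = 010101101 = 173

173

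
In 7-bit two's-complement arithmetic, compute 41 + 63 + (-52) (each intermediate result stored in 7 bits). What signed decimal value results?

41 + 63 = 104 → wraps to -24 (1101000)
-24 + (-52) = -76 → wraps to 52 (0110100)

52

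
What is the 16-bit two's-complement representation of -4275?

1110111101001101

|-4275| = 4275 = 0001000010110011 in 16 bits.
Invert the bits: 1110111101001100. Add 1: 1110111101001101.
Check: 1110111101001101 reads as 61261 − 65536 = -4275.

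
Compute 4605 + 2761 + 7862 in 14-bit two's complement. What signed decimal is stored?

-1156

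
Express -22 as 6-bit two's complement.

101010

|-22| = 22 = 010110 in 6 bits.
Invert the bits: 101001. Add 1: 101010.
Check: 101010 reads as 42 − 64 = -22.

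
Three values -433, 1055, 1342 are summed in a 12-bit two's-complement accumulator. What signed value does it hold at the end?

-433 + 1055 = 622 (001001101110)
622 + 1342 = 1964 (011110101100)

1964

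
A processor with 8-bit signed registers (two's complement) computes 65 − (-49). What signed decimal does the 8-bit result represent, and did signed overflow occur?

114; no overflow

65 → 01000001
-49 → 11001111
Subtract via negate-and-add: invert 11001111 + 1 = 00110001 (i.e. 49).
  01000001
+ 00110001
= 01110010
Result 01110010: MSB = 0 → value 114.
Both addends (after negating the subtrahend) are non-negative and so is the stored result: no signed overflow.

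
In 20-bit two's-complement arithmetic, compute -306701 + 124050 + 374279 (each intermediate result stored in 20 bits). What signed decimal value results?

191628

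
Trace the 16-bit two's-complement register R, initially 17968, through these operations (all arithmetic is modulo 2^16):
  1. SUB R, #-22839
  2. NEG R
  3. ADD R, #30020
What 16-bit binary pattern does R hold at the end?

Start: R = 17968 = 0100011000110000.
R = 17968 − (-22839) = 40807; wraps to -24729 = 1001111101100111
R = −(-24729) = 24729 = 0110000010011001
R = 24729 + 30020 = 54749; wraps to -10787 = 1101010111011101

1101010111011101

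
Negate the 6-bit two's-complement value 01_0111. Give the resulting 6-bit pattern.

Invert: 101000. Add 1: 101001.
Check: 010111 = 23, 101001 = -23.

101001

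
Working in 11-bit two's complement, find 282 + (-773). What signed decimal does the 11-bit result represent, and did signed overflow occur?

282 → 00100011010
-773 → 10011111011
  00100011010
+ 10011111011
= 11000010101
Result 11000010101: MSB = 1 → 1557 − 2048 = -491.
Addends have opposite signs, so signed overflow cannot occur.

-491; no overflow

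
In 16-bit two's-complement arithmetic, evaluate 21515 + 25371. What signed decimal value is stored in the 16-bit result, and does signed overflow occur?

21515 → 0101010000001011
25371 → 0110001100011011
  0101010000001011
+ 0110001100011011
= 1011011100100110
Result 1011011100100110: MSB = 1 → 46886 − 65536 = -18650.
Both addends are non-negative but the stored result is negative: signed overflow. The true value 21515 + 25371 = 46886 lies outside [-32768, 32767].

-18650; overflow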